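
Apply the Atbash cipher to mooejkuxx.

nllvqpfcc

m(12) → n(13)
o(14) → l(11)
o(14) → l(11)
e(4) → v(21)
j(9) → q(16)
k(10) → p(15)
u(20) → f(5)
x(23) → c(2)
x(23) → c(2)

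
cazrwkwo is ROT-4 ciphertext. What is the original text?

ywvnsgsk

c(2): 2−4=-2≡24 → y
a(0): 0−4=-4≡22 → w
z(25): 25−4=21 → v
r(17): 17−4=13 → n
w(22): 22−4=18 → s
k(10): 10−4=6 → g
w(22): 22−4=18 → s
o(14): 14−4=10 → k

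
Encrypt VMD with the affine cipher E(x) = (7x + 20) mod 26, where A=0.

LAP

V(21): 7·21+20=167≡11 → L
M(12): 7·12+20=104≡0 → A
D(3): 7·3+20=41≡15 → P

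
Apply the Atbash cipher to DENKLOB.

WVMPOLY

D(3) → W(22)
E(4) → V(21)
N(13) → M(12)
K(10) → P(15)
L(11) → O(14)
O(14) → L(11)
B(1) → Y(24)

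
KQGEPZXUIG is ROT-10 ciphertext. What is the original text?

K(10): 10−10=0 → A
Q(16): 16−10=6 → G
G(6): 6−10=-4≡22 → W
E(4): 4−10=-6≡20 → U
P(15): 15−10=5 → F
Z(25): 25−10=15 → P
X(23): 23−10=13 → N
U(20): 20−10=10 → K
I(8): 8−10=-2≡24 → Y
G(6): 6−10=-4≡22 → W

AGWUFPNKYW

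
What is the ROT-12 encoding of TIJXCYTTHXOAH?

FUVJOKFFTJAMT

T(19): 19+12=31≡5 → F
I(8): 8+12=20 → U
J(9): 9+12=21 → V
X(23): 23+12=35≡9 → J
C(2): 2+12=14 → O
Y(24): 24+12=36≡10 → K
T(19): 19+12=31≡5 → F
T(19): 19+12=31≡5 → F
H(7): 7+12=19 → T
X(23): 23+12=35≡9 → J
O(14): 14+12=26≡0 → A
A(0): 0+12=12 → M
H(7): 7+12=19 → T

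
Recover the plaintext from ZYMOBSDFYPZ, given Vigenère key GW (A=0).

Repeat the key across the ciphertext: GWGWGWGWGWG
Z(25)−G(6): 19 → T
Y(24)−W(22): 2 → C
M(12)−G(6): 6 → G
O(14)−W(22): -8≡18 → S
B(1)−G(6): -5≡21 → V
S(18)−W(22): -4≡22 → W
D(3)−G(6): -3≡23 → X
F(5)−W(22): -17≡9 → J
Y(24)−G(6): 18 → S
P(15)−W(22): -7≡19 → T
Z(25)−G(6): 19 → T

TCGSVWXJSTT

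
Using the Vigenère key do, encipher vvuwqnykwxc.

Repeat the key across the message: dododododod
v(21)+d(3): 24 → y
v(21)+o(14): 35≡9 → j
u(20)+d(3): 23 → x
w(22)+o(14): 36≡10 → k
q(16)+d(3): 19 → t
n(13)+o(14): 27≡1 → b
y(24)+d(3): 27≡1 → b
k(10)+o(14): 24 → y
w(22)+d(3): 25 → z
x(23)+o(14): 37≡11 → l
c(2)+d(3): 5 → f

yjxktbbyzlf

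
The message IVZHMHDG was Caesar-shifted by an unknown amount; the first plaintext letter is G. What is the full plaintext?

From the crib: I(8)−G(6)=2, so the shift is 2.
Subtract 2 from each ciphertext letter:
I(8): 8−2=6 → G
V(21): 21−2=19 → T
Z(25): 25−2=23 → X
H(7): 7−2=5 → F
M(12): 12−2=10 → K
H(7): 7−2=5 → F
D(3): 3−2=1 → B
G(6): 6−2=4 → E

GTXFKFBE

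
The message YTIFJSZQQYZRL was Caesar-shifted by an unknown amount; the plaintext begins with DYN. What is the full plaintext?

From the crib: Y(24)−D(3)=21, so the shift is 21.
Subtract 21 from each ciphertext letter:
Y(24): 24−21=3 → D
T(19): 19−21=-2≡24 → Y
I(8): 8−21=-13≡13 → N
F(5): 5−21=-16≡10 → K
J(9): 9−21=-12≡14 → O
S(18): 18−21=-3≡23 → X
Z(25): 25−21=4 → E
Q(16): 16−21=-5≡21 → V
Q(16): 16−21=-5≡21 → V
Y(24): 24−21=3 → D
Z(25): 25−21=4 → E
R(17): 17−21=-4≡22 → W
L(11): 11−21=-10≡16 → Q

DYNKOXEVVDEWQ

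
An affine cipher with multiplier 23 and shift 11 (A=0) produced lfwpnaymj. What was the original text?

acfqivnrs

The inverse of 23 mod 26 is 17, since 23·17=391≡1. Apply D(y)=17·(y−11) mod 26:
l(11): 17·(11−11)=0 → a
f(5): 17·(5−11)=-102≡2 → c
w(22): 17·(22−11)=187≡5 → f
p(15): 17·(15−11)=68≡16 → q
n(13): 17·(13−11)=34≡8 → i
a(0): 17·(0−11)=-187≡21 → v
y(24): 17·(24−11)=221≡13 → n
m(12): 17·(12−11)=17 → r
j(9): 17·(9−11)=-34≡18 → s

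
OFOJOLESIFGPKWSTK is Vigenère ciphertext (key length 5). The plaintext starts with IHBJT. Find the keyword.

Subtract each crib letter from the matching ciphertext letter (mod 26):
O(14)−I(8)=6 → G
F(5)−H(7)=-2≡24 → Y
O(14)−B(1)=13 → N
J(9)−J(9)=0 → A
O(14)−T(19)=-5≡21 → V

GYNAV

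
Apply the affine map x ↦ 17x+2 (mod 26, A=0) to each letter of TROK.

NFGQ

T(19): 17·19+2=325≡13 → N
R(17): 17·17+2=291≡5 → F
O(14): 17·14+2=240≡6 → G
K(10): 17·10+2=172≡16 → Q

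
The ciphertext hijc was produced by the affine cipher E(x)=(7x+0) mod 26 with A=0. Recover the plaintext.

The inverse of 7 mod 26 is 15, since 7·15=105≡1. Apply D(y)=15·(y−0) mod 26:
h(7): 15·(7−0)=105≡1 → b
i(8): 15·(8−0)=120≡16 → q
j(9): 15·(9−0)=135≡5 → f
c(2): 15·(2−0)=30≡4 → e

bqfe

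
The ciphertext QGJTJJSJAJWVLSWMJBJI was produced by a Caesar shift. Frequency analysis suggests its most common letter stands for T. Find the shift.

16

The most frequent ciphertext letter is J (appears 7 times).
J is position 9; T is position 19.
Shift = -10≡16.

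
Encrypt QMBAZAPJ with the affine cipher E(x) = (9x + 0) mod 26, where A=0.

OEJARAFD

Q(16): 9·16+0=144≡14 → O
M(12): 9·12+0=108≡4 → E
B(1): 9·1+0=9 → J
A(0): 9·0+0=0 → A
Z(25): 9·25+0=225≡17 → R
A(0): 9·0+0=0 → A
P(15): 9·15+0=135≡5 → F
J(9): 9·9+0=81≡3 → D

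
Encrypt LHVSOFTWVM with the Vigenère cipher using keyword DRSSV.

Repeat the key across the message: DRSSVDRSSV
L(11)+D(3): 14 → O
H(7)+R(17): 24 → Y
V(21)+S(18): 39≡13 → N
S(18)+S(18): 36≡10 → K
O(14)+V(21): 35≡9 → J
F(5)+D(3): 8 → I
T(19)+R(17): 36≡10 → K
W(22)+S(18): 40≡14 → O
V(21)+S(18): 39≡13 → N
M(12)+V(21): 33≡7 → H

OYNKJIKONH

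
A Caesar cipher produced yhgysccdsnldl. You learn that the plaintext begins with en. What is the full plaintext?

enmeyiijytrjr

From the crib: y(24)−e(4)=20, so the shift is 20.
Subtract 20 from each ciphertext letter:
y(24): 24−20=4 → e
h(7): 7−20=-13≡13 → n
g(6): 6−20=-14≡12 → m
y(24): 24−20=4 → e
s(18): 18−20=-2≡24 → y
c(2): 2−20=-18≡8 → i
c(2): 2−20=-18≡8 → i
d(3): 3−20=-17≡9 → j
s(18): 18−20=-2≡24 → y
n(13): 13−20=-7≡19 → t
l(11): 11−20=-9≡17 → r
d(3): 3−20=-17≡9 → j
l(11): 11−20=-9≡17 → r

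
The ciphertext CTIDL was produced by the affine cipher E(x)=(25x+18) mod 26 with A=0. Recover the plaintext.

The inverse of 25 mod 26 is 25, since 25·25=625≡1. Apply D(y)=25·(y−18) mod 26:
C(2): 25·(2−18)=-400≡16 → Q
T(19): 25·(19−18)=25 → Z
I(8): 25·(8−18)=-250≡10 → K
D(3): 25·(3−18)=-375≡15 → P
L(11): 25·(11−18)=-175≡7 → H

QZKPH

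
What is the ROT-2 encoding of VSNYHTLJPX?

XUPAJVNLRZ

V(21): 21+2=23 → X
S(18): 18+2=20 → U
N(13): 13+2=15 → P
Y(24): 24+2=26≡0 → A
H(7): 7+2=9 → J
T(19): 19+2=21 → V
L(11): 11+2=13 → N
J(9): 9+2=11 → L
P(15): 15+2=17 → R
X(23): 23+2=25 → Z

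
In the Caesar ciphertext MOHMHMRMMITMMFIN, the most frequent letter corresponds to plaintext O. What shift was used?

24

The most frequent ciphertext letter is M (appears 7 times).
M is position 12; O is position 14.
Shift = -2≡24.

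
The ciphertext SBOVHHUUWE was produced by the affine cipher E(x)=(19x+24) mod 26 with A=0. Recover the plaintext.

MHUTVVIIEO

The inverse of 19 mod 26 is 11, since 19·11=209≡1. Apply D(y)=11·(y−24) mod 26:
S(18): 11·(18−24)=-66≡12 → M
B(1): 11·(1−24)=-253≡7 → H
O(14): 11·(14−24)=-110≡20 → U
V(21): 11·(21−24)=-33≡19 → T
H(7): 11·(7−24)=-187≡21 → V
H(7): 11·(7−24)=-187≡21 → V
U(20): 11·(20−24)=-44≡8 → I
U(20): 11·(20−24)=-44≡8 → I
W(22): 11·(22−24)=-22≡4 → E
E(4): 11·(4−24)=-220≡14 → O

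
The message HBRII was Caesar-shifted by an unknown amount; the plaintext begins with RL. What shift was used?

From the crib: H(7)−R(17)=-10≡16, so the shift is 16.

16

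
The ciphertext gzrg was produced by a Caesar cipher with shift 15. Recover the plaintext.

g(6): 6−15=-9≡17 → r
z(25): 25−15=10 → k
r(17): 17−15=2 → c
g(6): 6−15=-9≡17 → r

rkcr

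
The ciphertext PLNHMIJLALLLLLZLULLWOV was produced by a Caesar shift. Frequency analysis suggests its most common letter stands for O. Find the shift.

The most frequent ciphertext letter is L (appears 10 times).
L is position 11; O is position 14.
Shift = -3≡23.

23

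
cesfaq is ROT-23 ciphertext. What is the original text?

fhvidt

c(2): 2−23=-21≡5 → f
e(4): 4−23=-19≡7 → h
s(18): 18−23=-5≡21 → v
f(5): 5−23=-18≡8 → i
a(0): 0−23=-23≡3 → d
q(16): 16−23=-7≡19 → t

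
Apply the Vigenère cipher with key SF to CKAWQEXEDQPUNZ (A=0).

UPSBIJPJVVHZFE

Repeat the key across the message: SFSFSFSFSFSFSF
C(2)+S(18): 20 → U
K(10)+F(5): 15 → P
A(0)+S(18): 18 → S
W(22)+F(5): 27≡1 → B
Q(16)+S(18): 34≡8 → I
E(4)+F(5): 9 → J
X(23)+S(18): 41≡15 → P
E(4)+F(5): 9 → J
D(3)+S(18): 21 → V
Q(16)+F(5): 21 → V
P(15)+S(18): 33≡7 → H
U(20)+F(5): 25 → Z
N(13)+S(18): 31≡5 → F
Z(25)+F(5): 30≡4 → E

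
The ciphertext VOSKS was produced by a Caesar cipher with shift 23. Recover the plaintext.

V(21): 21−23=-2≡24 → Y
O(14): 14−23=-9≡17 → R
S(18): 18−23=-5≡21 → V
K(10): 10−23=-13≡13 → N
S(18): 18−23=-5≡21 → V

YRVNV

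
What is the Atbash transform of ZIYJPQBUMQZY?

ARBQKJYFNJAB

Z(25) → A(0)
I(8) → R(17)
Y(24) → B(1)
J(9) → Q(16)
P(15) → K(10)
Q(16) → J(9)
B(1) → Y(24)
U(20) → F(5)
M(12) → N(13)
Q(16) → J(9)
Z(25) → A(0)
Y(24) → B(1)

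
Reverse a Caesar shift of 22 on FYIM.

F(5): 5−22=-17≡9 → J
Y(24): 24−22=2 → C
I(8): 8−22=-14≡12 → M
M(12): 12−22=-10≡16 → Q

JCMQ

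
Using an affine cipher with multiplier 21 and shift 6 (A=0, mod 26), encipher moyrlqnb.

yoqzdetb

m(12): 21·12+6=258≡24 → y
o(14): 21·14+6=300≡14 → o
y(24): 21·24+6=510≡16 → q
r(17): 21·17+6=363≡25 → z
l(11): 21·11+6=237≡3 → d
q(16): 21·16+6=342≡4 → e
n(13): 21·13+6=279≡19 → t
b(1): 21·1+6=27≡1 → b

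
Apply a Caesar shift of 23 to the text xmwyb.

x(23): 23+23=46≡20 → u
m(12): 12+23=35≡9 → j
w(22): 22+23=45≡19 → t
y(24): 24+23=47≡21 → v
b(1): 1+23=24 → y

ujtvy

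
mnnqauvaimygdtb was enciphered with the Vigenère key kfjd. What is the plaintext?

Repeat the key across the ciphertext: kfjdkfjdkfjdkfj
m(12)−k(10): 2 → c
n(13)−f(5): 8 → i
n(13)−j(9): 4 → e
q(16)−d(3): 13 → n
a(0)−k(10): -10≡16 → q
u(20)−f(5): 15 → p
v(21)−j(9): 12 → m
a(0)−d(3): -3≡23 → x
i(8)−k(10): -2≡24 → y
m(12)−f(5): 7 → h
y(24)−j(9): 15 → p
g(6)−d(3): 3 → d
d(3)−k(10): -7≡19 → t
t(19)−f(5): 14 → o
b(1)−j(9): -8≡18 → s

cienqpmxyhpdtos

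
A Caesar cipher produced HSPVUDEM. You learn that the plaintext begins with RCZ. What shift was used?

16

From the crib: H(7)−R(17)=-10≡16, so the shift is 16.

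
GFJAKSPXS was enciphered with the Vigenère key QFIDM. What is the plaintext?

Repeat the key across the ciphertext: QFIDMQFID
G(6)−Q(16): -10≡16 → Q
F(5)−F(5): 0 → A
J(9)−I(8): 1 → B
A(0)−D(3): -3≡23 → X
K(10)−M(12): -2≡24 → Y
S(18)−Q(16): 2 → C
P(15)−F(5): 10 → K
X(23)−I(8): 15 → P
S(18)−D(3): 15 → P

QABXYCKPP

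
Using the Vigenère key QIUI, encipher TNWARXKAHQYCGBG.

JVQIHFEIXYSKWJA

Repeat the key across the message: QIUIQIUIQIUIQIU
T(19)+Q(16): 35≡9 → J
N(13)+I(8): 21 → V
W(22)+U(20): 42≡16 → Q
A(0)+I(8): 8 → I
R(17)+Q(16): 33≡7 → H
X(23)+I(8): 31≡5 → F
K(10)+U(20): 30≡4 → E
A(0)+I(8): 8 → I
H(7)+Q(16): 23 → X
Q(16)+I(8): 24 → Y
Y(24)+U(20): 44≡18 → S
C(2)+I(8): 10 → K
G(6)+Q(16): 22 → W
B(1)+I(8): 9 → J
G(6)+U(20): 26≡0 → A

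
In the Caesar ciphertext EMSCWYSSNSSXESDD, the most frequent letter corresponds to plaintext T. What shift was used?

25

The most frequent ciphertext letter is S (appears 6 times).
S is position 18; T is position 19.
Shift = -1≡25.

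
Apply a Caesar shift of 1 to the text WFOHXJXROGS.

XGPIYKYSPHT

W(22): 22+1=23 → X
F(5): 5+1=6 → G
O(14): 14+1=15 → P
H(7): 7+1=8 → I
X(23): 23+1=24 → Y
J(9): 9+1=10 → K
X(23): 23+1=24 → Y
R(17): 17+1=18 → S
O(14): 14+1=15 → P
G(6): 6+1=7 → H
S(18): 18+1=19 → T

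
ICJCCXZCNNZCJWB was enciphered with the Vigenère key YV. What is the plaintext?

Repeat the key across the ciphertext: YVYVYVYVYVYVYVY
I(8)−Y(24): -16≡10 → K
C(2)−V(21): -19≡7 → H
J(9)−Y(24): -15≡11 → L
C(2)−V(21): -19≡7 → H
C(2)−Y(24): -22≡4 → E
X(23)−V(21): 2 → C
Z(25)−Y(24): 1 → B
C(2)−V(21): -19≡7 → H
N(13)−Y(24): -11≡15 → P
N(13)−V(21): -8≡18 → S
Z(25)−Y(24): 1 → B
C(2)−V(21): -19≡7 → H
J(9)−Y(24): -15≡11 → L
W(22)−V(21): 1 → B
B(1)−Y(24): -23≡3 → D

KHLHECBHPSBHLBD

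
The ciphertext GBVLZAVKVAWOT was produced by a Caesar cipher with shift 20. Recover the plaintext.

MHBRFGBQBGCUZ

G(6): 6−20=-14≡12 → M
B(1): 1−20=-19≡7 → H
V(21): 21−20=1 → B
L(11): 11−20=-9≡17 → R
Z(25): 25−20=5 → F
A(0): 0−20=-20≡6 → G
V(21): 21−20=1 → B
K(10): 10−20=-10≡16 → Q
V(21): 21−20=1 → B
A(0): 0−20=-20≡6 → G
W(22): 22−20=2 → C
O(14): 14−20=-6≡20 → U
T(19): 19−20=-1≡25 → Z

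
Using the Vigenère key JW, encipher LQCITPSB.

Repeat the key across the message: JWJWJWJW
L(11)+J(9): 20 → U
Q(16)+W(22): 38≡12 → M
C(2)+J(9): 11 → L
I(8)+W(22): 30≡4 → E
T(19)+J(9): 28≡2 → C
P(15)+W(22): 37≡11 → L
S(18)+J(9): 27≡1 → B
B(1)+W(22): 23 → X

UMLECLBX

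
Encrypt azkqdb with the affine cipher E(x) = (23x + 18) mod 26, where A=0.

svowjp

a(0): 23·0+18=18 → s
z(25): 23·25+18=593≡21 → v
k(10): 23·10+18=248≡14 → o
q(16): 23·16+18=386≡22 → w
d(3): 23·3+18=87≡9 → j
b(1): 23·1+18=41≡15 → p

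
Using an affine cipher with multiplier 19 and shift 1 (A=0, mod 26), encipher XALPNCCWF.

X(23): 19·23+1=438≡22 → W
A(0): 19·0+1=1 → B
L(11): 19·11+1=210≡2 → C
P(15): 19·15+1=286≡0 → A
N(13): 19·13+1=248≡14 → O
C(2): 19·2+1=39≡13 → N
C(2): 19·2+1=39≡13 → N
W(22): 19·22+1=419≡3 → D
F(5): 19·5+1=96≡18 → S

WBCAONNDS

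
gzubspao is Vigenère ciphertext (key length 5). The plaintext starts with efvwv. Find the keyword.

cuzfx

Subtract each crib letter from the matching ciphertext letter (mod 26):
g(6)−e(4)=2 → c
z(25)−f(5)=20 → u
u(20)−v(21)=-1≡25 → z
b(1)−w(22)=-21≡5 → f
s(18)−v(21)=-3≡23 → x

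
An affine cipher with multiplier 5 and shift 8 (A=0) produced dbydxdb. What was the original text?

The inverse of 5 mod 26 is 21, since 5·21=105≡1. Apply D(y)=21·(y−8) mod 26:
d(3): 21·(3−8)=-105≡25 → z
b(1): 21·(1−8)=-147≡9 → j
y(24): 21·(24−8)=336≡24 → y
d(3): 21·(3−8)=-105≡25 → z
x(23): 21·(23−8)=315≡3 → d
d(3): 21·(3−8)=-105≡25 → z
b(1): 21·(1−8)=-147≡9 → j

zjyzdzj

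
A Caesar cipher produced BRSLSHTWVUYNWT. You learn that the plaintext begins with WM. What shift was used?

5

From the crib: B(1)−W(22)=-21≡5, so the shift is 5.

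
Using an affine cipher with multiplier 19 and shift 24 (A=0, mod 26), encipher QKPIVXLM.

QGXUHTZS

Q(16): 19·16+24=328≡16 → Q
K(10): 19·10+24=214≡6 → G
P(15): 19·15+24=309≡23 → X
I(8): 19·8+24=176≡20 → U
V(21): 19·21+24=423≡7 → H
X(23): 19·23+24=461≡19 → T
L(11): 19·11+24=233≡25 → Z
M(12): 19·12+24=252≡18 → S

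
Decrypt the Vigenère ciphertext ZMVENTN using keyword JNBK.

QZUUEGM

Repeat the key across the ciphertext: JNBKJNB
Z(25)−J(9): 16 → Q
M(12)−N(13): -1≡25 → Z
V(21)−B(1): 20 → U
E(4)−K(10): -6≡20 → U
N(13)−J(9): 4 → E
T(19)−N(13): 6 → G
N(13)−B(1): 12 → M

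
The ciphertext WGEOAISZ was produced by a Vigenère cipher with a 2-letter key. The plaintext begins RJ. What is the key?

FX

Subtract each crib letter from the matching ciphertext letter (mod 26):
W(22)−R(17)=5 → F
G(6)−J(9)=-3≡23 → X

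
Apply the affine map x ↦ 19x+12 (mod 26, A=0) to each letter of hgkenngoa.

pwukzzwsm

h(7): 19·7+12=145≡15 → p
g(6): 19·6+12=126≡22 → w
k(10): 19·10+12=202≡20 → u
e(4): 19·4+12=88≡10 → k
n(13): 19·13+12=259≡25 → z
n(13): 19·13+12=259≡25 → z
g(6): 19·6+12=126≡22 → w
o(14): 19·14+12=278≡18 → s
a(0): 19·0+12=12 → m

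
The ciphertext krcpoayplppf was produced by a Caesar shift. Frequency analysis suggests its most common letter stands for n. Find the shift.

The most frequent ciphertext letter is p (appears 4 times).
p is position 15; n is position 13.
Shift = 2.

2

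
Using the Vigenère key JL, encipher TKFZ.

Repeat the key across the message: JLJL
T(19)+J(9): 28≡2 → C
K(10)+L(11): 21 → V
F(5)+J(9): 14 → O
Z(25)+L(11): 36≡10 → K

CVOK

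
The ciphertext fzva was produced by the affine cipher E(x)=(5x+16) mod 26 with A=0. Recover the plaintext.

The inverse of 5 mod 26 is 21, since 5·21=105≡1. Apply D(y)=21·(y−16) mod 26:
f(5): 21·(5−16)=-231≡3 → d
z(25): 21·(25−16)=189≡7 → h
v(21): 21·(21−16)=105≡1 → b
a(0): 21·(0−16)=-336≡2 → c

dhbc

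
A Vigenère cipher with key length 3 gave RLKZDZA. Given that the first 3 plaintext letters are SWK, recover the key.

Subtract each crib letter from the matching ciphertext letter (mod 26):
R(17)−S(18)=-1≡25 → Z
L(11)−W(22)=-11≡15 → P
K(10)−K(10)=0 → A

ZPA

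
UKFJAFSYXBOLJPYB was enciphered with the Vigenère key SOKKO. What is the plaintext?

CWVZMNEONNWXZFKJ

Repeat the key across the ciphertext: SOKKOSOKKOSOKKOS
U(20)−S(18): 2 → C
K(10)−O(14): -4≡22 → W
F(5)−K(10): -5≡21 → V
J(9)−K(10): -1≡25 → Z
A(0)−O(14): -14≡12 → M
F(5)−S(18): -13≡13 → N
S(18)−O(14): 4 → E
Y(24)−K(10): 14 → O
X(23)−K(10): 13 → N
B(1)−O(14): -13≡13 → N
O(14)−S(18): -4≡22 → W
L(11)−O(14): -3≡23 → X
J(9)−K(10): -1≡25 → Z
P(15)−K(10): 5 → F
Y(24)−O(14): 10 → K
B(1)−S(18): -17≡9 → J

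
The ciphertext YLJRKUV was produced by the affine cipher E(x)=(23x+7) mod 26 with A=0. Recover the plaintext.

DQIOZNE

The inverse of 23 mod 26 is 17, since 23·17=391≡1. Apply D(y)=17·(y−7) mod 26:
Y(24): 17·(24−7)=289≡3 → D
L(11): 17·(11−7)=68≡16 → Q
J(9): 17·(9−7)=34≡8 → I
R(17): 17·(17−7)=170≡14 → O
K(10): 17·(10−7)=51≡25 → Z
U(20): 17·(20−7)=221≡13 → N
V(21): 17·(21−7)=238≡4 → E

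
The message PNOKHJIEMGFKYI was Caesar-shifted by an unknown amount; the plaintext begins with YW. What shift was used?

From the crib: P(15)−Y(24)=-9≡17, so the shift is 17.

17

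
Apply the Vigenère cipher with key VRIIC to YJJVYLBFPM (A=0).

Repeat the key across the message: VRIICVRIIC
Y(24)+V(21): 45≡19 → T
J(9)+R(17): 26≡0 → A
J(9)+I(8): 17 → R
V(21)+I(8): 29≡3 → D
Y(24)+C(2): 26≡0 → A
L(11)+V(21): 32≡6 → G
B(1)+R(17): 18 → S
F(5)+I(8): 13 → N
P(15)+I(8): 23 → X
M(12)+C(2): 14 → O

TARDAGSNXO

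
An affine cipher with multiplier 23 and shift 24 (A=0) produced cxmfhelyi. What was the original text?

The inverse of 23 mod 26 is 17, since 23·17=391≡1. Apply D(y)=17·(y−24) mod 26:
c(2): 17·(2−24)=-374≡16 → q
x(23): 17·(23−24)=-17≡9 → j
m(12): 17·(12−24)=-204≡4 → e
f(5): 17·(5−24)=-323≡15 → p
h(7): 17·(7−24)=-289≡23 → x
e(4): 17·(4−24)=-340≡24 → y
l(11): 17·(11−24)=-221≡13 → n
y(24): 17·(24−24)=0 → a
i(8): 17·(8−24)=-272≡14 → o

qjepxynao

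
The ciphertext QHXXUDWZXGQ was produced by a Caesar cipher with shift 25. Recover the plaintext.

Q(16): 16−25=-9≡17 → R
H(7): 7−25=-18≡8 → I
X(23): 23−25=-2≡24 → Y
X(23): 23−25=-2≡24 → Y
U(20): 20−25=-5≡21 → V
D(3): 3−25=-22≡4 → E
W(22): 22−25=-3≡23 → X
Z(25): 25−25=0 → A
X(23): 23−25=-2≡24 → Y
G(6): 6−25=-19≡7 → H
Q(16): 16−25=-9≡17 → R

RIYYVEXAYHR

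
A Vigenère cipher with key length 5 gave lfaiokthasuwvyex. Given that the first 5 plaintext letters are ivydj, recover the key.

dkcff

Subtract each crib letter from the matching ciphertext letter (mod 26):
l(11)−i(8)=3 → d
f(5)−v(21)=-16≡10 → k
a(0)−y(24)=-24≡2 → c
i(8)−d(3)=5 → f
o(14)−j(9)=5 → f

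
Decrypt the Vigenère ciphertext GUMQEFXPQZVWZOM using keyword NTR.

TBVDLOKWZMCFMVV

Repeat the key across the ciphertext: NTRNTRNTRNTRNTR
G(6)−N(13): -7≡19 → T
U(20)−T(19): 1 → B
M(12)−R(17): -5≡21 → V
Q(16)−N(13): 3 → D
E(4)−T(19): -15≡11 → L
F(5)−R(17): -12≡14 → O
X(23)−N(13): 10 → K
P(15)−T(19): -4≡22 → W
Q(16)−R(17): -1≡25 → Z
Z(25)−N(13): 12 → M
V(21)−T(19): 2 → C
W(22)−R(17): 5 → F
Z(25)−N(13): 12 → M
O(14)−T(19): -5≡21 → V
M(12)−R(17): -5≡21 → V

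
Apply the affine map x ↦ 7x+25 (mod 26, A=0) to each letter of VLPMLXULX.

V(21): 7·21+25=172≡16 → Q
L(11): 7·11+25=102≡24 → Y
P(15): 7·15+25=130≡0 → A
M(12): 7·12+25=109≡5 → F
L(11): 7·11+25=102≡24 → Y
X(23): 7·23+25=186≡4 → E
U(20): 7·20+25=165≡9 → J
L(11): 7·11+25=102≡24 → Y
X(23): 7·23+25=186≡4 → E

QYAFYEJYE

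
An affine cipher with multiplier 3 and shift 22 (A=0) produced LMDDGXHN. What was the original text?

The inverse of 3 mod 26 is 9, since 3·9=27≡1. Apply D(y)=9·(y−22) mod 26:
L(11): 9·(11−22)=-99≡5 → F
M(12): 9·(12−22)=-90≡14 → O
D(3): 9·(3−22)=-171≡11 → L
D(3): 9·(3−22)=-171≡11 → L
G(6): 9·(6−22)=-144≡12 → M
X(23): 9·(23−22)=9 → J
H(7): 9·(7−22)=-135≡21 → V
N(13): 9·(13−22)=-81≡23 → X

FOLLMJVX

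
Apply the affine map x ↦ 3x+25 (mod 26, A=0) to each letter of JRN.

J(9): 3·9+25=52≡0 → A
R(17): 3·17+25=76≡24 → Y
N(13): 3·13+25=64≡12 → M

AYM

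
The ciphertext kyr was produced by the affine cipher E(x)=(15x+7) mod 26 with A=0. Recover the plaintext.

vps

The inverse of 15 mod 26 is 7, since 15·7=105≡1. Apply D(y)=7·(y−7) mod 26:
k(10): 7·(10−7)=21 → v
y(24): 7·(24−7)=119≡15 → p
r(17): 7·(17−7)=70≡18 → s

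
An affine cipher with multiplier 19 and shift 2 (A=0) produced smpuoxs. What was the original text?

ugnqcxu

The inverse of 19 mod 26 is 11, since 19·11=209≡1. Apply D(y)=11·(y−2) mod 26:
s(18): 11·(18−2)=176≡20 → u
m(12): 11·(12−2)=110≡6 → g
p(15): 11·(15−2)=143≡13 → n
u(20): 11·(20−2)=198≡16 → q
o(14): 11·(14−2)=132≡2 → c
x(23): 11·(23−2)=231≡23 → x
s(18): 11·(18−2)=176≡20 → u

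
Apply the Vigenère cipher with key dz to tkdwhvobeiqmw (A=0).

wjgvkurahhtlz

Repeat the key across the message: dzdzdzdzdzdzd
t(19)+d(3): 22 → w
k(10)+z(25): 35≡9 → j
d(3)+d(3): 6 → g
w(22)+z(25): 47≡21 → v
h(7)+d(3): 10 → k
v(21)+z(25): 46≡20 → u
o(14)+d(3): 17 → r
b(1)+z(25): 26≡0 → a
e(4)+d(3): 7 → h
i(8)+z(25): 33≡7 → h
q(16)+d(3): 19 → t
m(12)+z(25): 37≡11 → l
w(22)+d(3): 25 → z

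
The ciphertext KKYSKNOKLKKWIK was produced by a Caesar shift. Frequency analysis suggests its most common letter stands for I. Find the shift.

2

The most frequent ciphertext letter is K (appears 7 times).
K is position 10; I is position 8.
Shift = 2.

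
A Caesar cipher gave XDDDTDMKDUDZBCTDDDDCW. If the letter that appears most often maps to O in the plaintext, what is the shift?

The most frequent ciphertext letter is D (appears 10 times).
D is position 3; O is position 14.
Shift = -11≡15.

15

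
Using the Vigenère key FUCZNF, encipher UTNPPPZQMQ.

ZNPOCUEKOP

Repeat the key across the message: FUCZNFFUCZ
U(20)+F(5): 25 → Z
T(19)+U(20): 39≡13 → N
N(13)+C(2): 15 → P
P(15)+Z(25): 40≡14 → O
P(15)+N(13): 28≡2 → C
P(15)+F(5): 20 → U
Z(25)+F(5): 30≡4 → E
Q(16)+U(20): 36≡10 → K
M(12)+C(2): 14 → O
Q(16)+Z(25): 41≡15 → P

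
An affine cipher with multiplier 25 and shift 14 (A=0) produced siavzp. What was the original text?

The inverse of 25 mod 26 is 25, since 25·25=625≡1. Apply D(y)=25·(y−14) mod 26:
s(18): 25·(18−14)=100≡22 → w
i(8): 25·(8−14)=-150≡6 → g
a(0): 25·(0−14)=-350≡14 → o
v(21): 25·(21−14)=175≡19 → t
z(25): 25·(25−14)=275≡15 → p
p(15): 25·(15−14)=25 → z

wgotpz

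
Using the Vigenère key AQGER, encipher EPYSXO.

EFEWOO

Repeat the key across the message: AQGERA
E(4)+A(0): 4 → E
P(15)+Q(16): 31≡5 → F
Y(24)+G(6): 30≡4 → E
S(18)+E(4): 22 → W
X(23)+R(17): 40≡14 → O
O(14)+A(0): 14 → O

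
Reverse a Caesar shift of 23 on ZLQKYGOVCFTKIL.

Z(25): 25−23=2 → C
L(11): 11−23=-12≡14 → O
Q(16): 16−23=-7≡19 → T
K(10): 10−23=-13≡13 → N
Y(24): 24−23=1 → B
G(6): 6−23=-17≡9 → J
O(14): 14−23=-9≡17 → R
V(21): 21−23=-2≡24 → Y
C(2): 2−23=-21≡5 → F
F(5): 5−23=-18≡8 → I
T(19): 19−23=-4≡22 → W
K(10): 10−23=-13≡13 → N
I(8): 8−23=-15≡11 → L
L(11): 11−23=-12≡14 → O

COTNBJRYFIWNLO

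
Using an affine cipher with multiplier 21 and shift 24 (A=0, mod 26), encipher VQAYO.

V(21): 21·21+24=465≡23 → X
Q(16): 21·16+24=360≡22 → W
A(0): 21·0+24=24 → Y
Y(24): 21·24+24=528≡8 → I
O(14): 21·14+24=318≡6 → G

XWYIG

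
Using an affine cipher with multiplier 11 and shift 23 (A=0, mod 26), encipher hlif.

h(7): 11·7+23=100≡22 → w
l(11): 11·11+23=144≡14 → o
i(8): 11·8+23=111≡7 → h
f(5): 11·5+23=78≡0 → a

woha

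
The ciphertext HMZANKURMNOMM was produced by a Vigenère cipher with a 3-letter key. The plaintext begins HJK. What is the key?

ADP

Subtract each crib letter from the matching ciphertext letter (mod 26):
H(7)−H(7)=0 → A
M(12)−J(9)=3 → D
Z(25)−K(10)=15 → P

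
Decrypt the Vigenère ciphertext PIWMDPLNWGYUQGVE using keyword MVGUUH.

Repeat the key across the ciphertext: MVGUUHMVGUUHMVGU
P(15)−M(12): 3 → D
I(8)−V(21): -13≡13 → N
W(22)−G(6): 16 → Q
M(12)−U(20): -8≡18 → S
D(3)−U(20): -17≡9 → J
P(15)−H(7): 8 → I
L(11)−M(12): -1≡25 → Z
N(13)−V(21): -8≡18 → S
W(22)−G(6): 16 → Q
G(6)−U(20): -14≡12 → M
Y(24)−U(20): 4 → E
U(20)−H(7): 13 → N
Q(16)−M(12): 4 → E
G(6)−V(21): -15≡11 → L
V(21)−G(6): 15 → P
E(4)−U(20): -16≡10 → K

DNQSJIZSQMENELPK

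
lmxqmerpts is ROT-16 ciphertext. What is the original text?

vwhawobzdc

l(11): 11−16=-5≡21 → v
m(12): 12−16=-4≡22 → w
x(23): 23−16=7 → h
q(16): 16−16=0 → a
m(12): 12−16=-4≡22 → w
e(4): 4−16=-12≡14 → o
r(17): 17−16=1 → b
p(15): 15−16=-1≡25 → z
t(19): 19−16=3 → d
s(18): 18−16=2 → c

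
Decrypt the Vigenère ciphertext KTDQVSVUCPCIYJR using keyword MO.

Repeat the key across the ciphertext: MOMOMOMOMOMOMOM
K(10)−M(12): -2≡24 → Y
T(19)−O(14): 5 → F
D(3)−M(12): -9≡17 → R
Q(16)−O(14): 2 → C
V(21)−M(12): 9 → J
S(18)−O(14): 4 → E
V(21)−M(12): 9 → J
U(20)−O(14): 6 → G
C(2)−M(12): -10≡16 → Q
P(15)−O(14): 1 → B
C(2)−M(12): -10≡16 → Q
I(8)−O(14): -6≡20 → U
Y(24)−M(12): 12 → M
J(9)−O(14): -5≡21 → V
R(17)−M(12): 5 → F

YFRCJEJGQBQUMVF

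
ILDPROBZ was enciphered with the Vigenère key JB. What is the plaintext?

Repeat the key across the ciphertext: JBJBJBJB
I(8)−J(9): -1≡25 → Z
L(11)−B(1): 10 → K
D(3)−J(9): -6≡20 → U
P(15)−B(1): 14 → O
R(17)−J(9): 8 → I
O(14)−B(1): 13 → N
B(1)−J(9): -8≡18 → S
Z(25)−B(1): 24 → Y

ZKUOINSY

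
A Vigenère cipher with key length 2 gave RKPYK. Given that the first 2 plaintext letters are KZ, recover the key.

Subtract each crib letter from the matching ciphertext letter (mod 26):
R(17)−K(10)=7 → H
K(10)−Z(25)=-15≡11 → L

HL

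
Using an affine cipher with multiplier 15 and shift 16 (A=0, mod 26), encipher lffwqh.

l(11): 15·11+16=181≡25 → z
f(5): 15·5+16=91≡13 → n
f(5): 15·5+16=91≡13 → n
w(22): 15·22+16=346≡8 → i
q(16): 15·16+16=256≡22 → w
h(7): 15·7+16=121≡17 → r

znniwr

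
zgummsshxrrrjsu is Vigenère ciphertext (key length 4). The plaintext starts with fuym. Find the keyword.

Subtract each crib letter from the matching ciphertext letter (mod 26):
z(25)−f(5)=20 → u
g(6)−u(20)=-14≡12 → m
u(20)−y(24)=-4≡22 → w
m(12)−m(12)=0 → a

umwa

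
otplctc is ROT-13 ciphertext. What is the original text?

bgcypgp

o(14): 14−13=1 → b
t(19): 19−13=6 → g
p(15): 15−13=2 → c
l(11): 11−13=-2≡24 → y
c(2): 2−13=-11≡15 → p
t(19): 19−13=6 → g
c(2): 2−13=-11≡15 → p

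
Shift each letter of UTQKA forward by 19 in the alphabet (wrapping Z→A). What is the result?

U(20): 20+19=39≡13 → N
T(19): 19+19=38≡12 → M
Q(16): 16+19=35≡9 → J
K(10): 10+19=29≡3 → D
A(0): 0+19=19 → T

NMJDT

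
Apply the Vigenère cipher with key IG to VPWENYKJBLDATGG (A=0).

Repeat the key across the message: IGIGIGIGIGIGIGI
V(21)+I(8): 29≡3 → D
P(15)+G(6): 21 → V
W(22)+I(8): 30≡4 → E
E(4)+G(6): 10 → K
N(13)+I(8): 21 → V
Y(24)+G(6): 30≡4 → E
K(10)+I(8): 18 → S
J(9)+G(6): 15 → P
B(1)+I(8): 9 → J
L(11)+G(6): 17 → R
D(3)+I(8): 11 → L
A(0)+G(6): 6 → G
T(19)+I(8): 27≡1 → B
G(6)+G(6): 12 → M
G(6)+I(8): 14 → O

DVEKVESPJRLGBMO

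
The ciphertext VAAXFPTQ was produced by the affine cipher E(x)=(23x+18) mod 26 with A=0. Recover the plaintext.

The inverse of 23 mod 26 is 17, since 23·17=391≡1. Apply D(y)=17·(y−18) mod 26:
V(21): 17·(21−18)=51≡25 → Z
A(0): 17·(0−18)=-306≡6 → G
A(0): 17·(0−18)=-306≡6 → G
X(23): 17·(23−18)=85≡7 → H
F(5): 17·(5−18)=-221≡13 → N
P(15): 17·(15−18)=-51≡1 → B
T(19): 17·(19−18)=17 → R
Q(16): 17·(16−18)=-34≡18 → S

ZGGHNBRS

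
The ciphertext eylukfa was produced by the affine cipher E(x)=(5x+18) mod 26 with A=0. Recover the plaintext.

The inverse of 5 mod 26 is 21, since 5·21=105≡1. Apply D(y)=21·(y−18) mod 26:
e(4): 21·(4−18)=-294≡18 → s
y(24): 21·(24−18)=126≡22 → w
l(11): 21·(11−18)=-147≡9 → j
u(20): 21·(20−18)=42≡16 → q
k(10): 21·(10−18)=-168≡14 → o
f(5): 21·(5−18)=-273≡13 → n
a(0): 21·(0−18)=-378≡12 → m

swjqonm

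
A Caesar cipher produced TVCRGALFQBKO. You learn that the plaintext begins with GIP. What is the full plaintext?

From the crib: T(19)−G(6)=13, so the shift is 13.
Subtract 13 from each ciphertext letter:
T(19): 19−13=6 → G
V(21): 21−13=8 → I
C(2): 2−13=-11≡15 → P
R(17): 17−13=4 → E
G(6): 6−13=-7≡19 → T
A(0): 0−13=-13≡13 → N
L(11): 11−13=-2≡24 → Y
F(5): 5−13=-8≡18 → S
Q(16): 16−13=3 → D
B(1): 1−13=-12≡14 → O
K(10): 10−13=-3≡23 → X
O(14): 14−13=1 → B

GIPETNYSDOXB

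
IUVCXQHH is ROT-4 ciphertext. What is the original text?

I(8): 8−4=4 → E
U(20): 20−4=16 → Q
V(21): 21−4=17 → R
C(2): 2−4=-2≡24 → Y
X(23): 23−4=19 → T
Q(16): 16−4=12 → M
H(7): 7−4=3 → D
H(7): 7−4=3 → D

EQRYTMDD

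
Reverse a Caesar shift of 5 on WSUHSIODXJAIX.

W(22): 22−5=17 → R
S(18): 18−5=13 → N
U(20): 20−5=15 → P
H(7): 7−5=2 → C
S(18): 18−5=13 → N
I(8): 8−5=3 → D
O(14): 14−5=9 → J
D(3): 3−5=-2≡24 → Y
X(23): 23−5=18 → S
J(9): 9−5=4 → E
A(0): 0−5=-5≡21 → V
I(8): 8−5=3 → D
X(23): 23−5=18 → S

RNPCNDJYSEVDS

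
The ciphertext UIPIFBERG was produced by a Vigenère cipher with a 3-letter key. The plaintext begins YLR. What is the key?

WXY

Subtract each crib letter from the matching ciphertext letter (mod 26):
U(20)−Y(24)=-4≡22 → W
I(8)−L(11)=-3≡23 → X
P(15)−R(17)=-2≡24 → Y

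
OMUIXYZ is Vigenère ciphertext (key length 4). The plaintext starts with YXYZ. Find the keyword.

Subtract each crib letter from the matching ciphertext letter (mod 26):
O(14)−Y(24)=-10≡16 → Q
M(12)−X(23)=-11≡15 → P
U(20)−Y(24)=-4≡22 → W
I(8)−Z(25)=-17≡9 → J

QPWJ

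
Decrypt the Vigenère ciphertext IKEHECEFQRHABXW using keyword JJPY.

ZBPJVTPHHISCSOH

Repeat the key across the ciphertext: JJPYJJPYJJPYJJP
I(8)−J(9): -1≡25 → Z
K(10)−J(9): 1 → B
E(4)−P(15): -11≡15 → P
H(7)−Y(24): -17≡9 → J
E(4)−J(9): -5≡21 → V
C(2)−J(9): -7≡19 → T
E(4)−P(15): -11≡15 → P
F(5)−Y(24): -19≡7 → H
Q(16)−J(9): 7 → H
R(17)−J(9): 8 → I
H(7)−P(15): -8≡18 → S
A(0)−Y(24): -24≡2 → C
B(1)−J(9): -8≡18 → S
X(23)−J(9): 14 → O
W(22)−P(15): 7 → H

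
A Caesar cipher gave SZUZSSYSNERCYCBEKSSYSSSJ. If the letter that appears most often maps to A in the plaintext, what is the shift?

18

The most frequent ciphertext letter is S (appears 9 times).
S is position 18; A is position 0.
Shift = 18.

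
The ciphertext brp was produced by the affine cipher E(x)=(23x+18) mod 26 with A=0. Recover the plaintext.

The inverse of 23 mod 26 is 17, since 23·17=391≡1. Apply D(y)=17·(y−18) mod 26:
b(1): 17·(1−18)=-289≡23 → x
r(17): 17·(17−18)=-17≡9 → j
p(15): 17·(15−18)=-51≡1 → b

xjb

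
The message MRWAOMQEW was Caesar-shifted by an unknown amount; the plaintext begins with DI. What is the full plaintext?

From the crib: M(12)−D(3)=9, so the shift is 9.
Subtract 9 from each ciphertext letter:
M(12): 12−9=3 → D
R(17): 17−9=8 → I
W(22): 22−9=13 → N
A(0): 0−9=-9≡17 → R
O(14): 14−9=5 → F
M(12): 12−9=3 → D
Q(16): 16−9=7 → H
E(4): 4−9=-5≡21 → V
W(22): 22−9=13 → N

DINRFDHVN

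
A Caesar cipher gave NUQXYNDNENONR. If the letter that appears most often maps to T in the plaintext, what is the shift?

20

The most frequent ciphertext letter is N (appears 5 times).
N is position 13; T is position 19.
Shift = -6≡20.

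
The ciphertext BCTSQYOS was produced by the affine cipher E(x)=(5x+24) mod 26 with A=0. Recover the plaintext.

The inverse of 5 mod 26 is 21, since 5·21=105≡1. Apply D(y)=21·(y−24) mod 26:
B(1): 21·(1−24)=-483≡11 → L
C(2): 21·(2−24)=-462≡6 → G
T(19): 21·(19−24)=-105≡25 → Z
S(18): 21·(18−24)=-126≡4 → E
Q(16): 21·(16−24)=-168≡14 → O
Y(24): 21·(24−24)=0 → A
O(14): 21·(14−24)=-210≡24 → Y
S(18): 21·(18−24)=-126≡4 → E

LGZEOAYE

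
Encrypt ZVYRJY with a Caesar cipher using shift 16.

Z(25): 25+16=41≡15 → P
V(21): 21+16=37≡11 → L
Y(24): 24+16=40≡14 → O
R(17): 17+16=33≡7 → H
J(9): 9+16=25 → Z
Y(24): 24+16=40≡14 → O

PLOHZO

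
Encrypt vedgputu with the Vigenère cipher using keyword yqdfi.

Repeat the key across the message: yqdfiyqd
v(21)+y(24): 45≡19 → t
e(4)+q(16): 20 → u
d(3)+d(3): 6 → g
g(6)+f(5): 11 → l
p(15)+i(8): 23 → x
u(20)+y(24): 44≡18 → s
t(19)+q(16): 35≡9 → j
u(20)+d(3): 23 → x

tuglxsjx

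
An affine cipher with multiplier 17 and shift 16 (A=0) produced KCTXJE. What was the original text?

SQRFVK

The inverse of 17 mod 26 is 23, since 17·23=391≡1. Apply D(y)=23·(y−16) mod 26:
K(10): 23·(10−16)=-138≡18 → S
C(2): 23·(2−16)=-322≡16 → Q
T(19): 23·(19−16)=69≡17 → R
X(23): 23·(23−16)=161≡5 → F
J(9): 23·(9−16)=-161≡21 → V
E(4): 23·(4−16)=-276≡10 → K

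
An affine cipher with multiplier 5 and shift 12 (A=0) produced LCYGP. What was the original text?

The inverse of 5 mod 26 is 21, since 5·21=105≡1. Apply D(y)=21·(y−12) mod 26:
L(11): 21·(11−12)=-21≡5 → F
C(2): 21·(2−12)=-210≡24 → Y
Y(24): 21·(24−12)=252≡18 → S
G(6): 21·(6−12)=-126≡4 → E
P(15): 21·(15−12)=63≡11 → L

FYSEL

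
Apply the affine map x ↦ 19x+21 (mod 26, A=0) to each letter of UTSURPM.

LSZLGUP

U(20): 19·20+21=401≡11 → L
T(19): 19·19+21=382≡18 → S
S(18): 19·18+21=363≡25 → Z
U(20): 19·20+21=401≡11 → L
R(17): 19·17+21=344≡6 → G
P(15): 19·15+21=306≡20 → U
M(12): 19·12+21=249≡15 → P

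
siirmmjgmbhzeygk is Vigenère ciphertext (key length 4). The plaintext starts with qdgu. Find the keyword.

cfcx

Subtract each crib letter from the matching ciphertext letter (mod 26):
s(18)−q(16)=2 → c
i(8)−d(3)=5 → f
i(8)−g(6)=2 → c
r(17)−u(20)=-3≡23 → x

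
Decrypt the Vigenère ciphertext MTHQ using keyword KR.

Repeat the key across the ciphertext: KRKR
M(12)−K(10): 2 → C
T(19)−R(17): 2 → C
H(7)−K(10): -3≡23 → X
Q(16)−R(17): -1≡25 → Z

CCXZ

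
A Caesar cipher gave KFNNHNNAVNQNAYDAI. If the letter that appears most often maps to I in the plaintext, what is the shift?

5

The most frequent ciphertext letter is N (appears 6 times).
N is position 13; I is position 8.
Shift = 5.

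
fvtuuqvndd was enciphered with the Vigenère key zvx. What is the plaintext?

gawvztwsge

Repeat the key across the ciphertext: zvxzvxzvxz
f(5)−z(25): -20≡6 → g
v(21)−v(21): 0 → a
t(19)−x(23): -4≡22 → w
u(20)−z(25): -5≡21 → v
u(20)−v(21): -1≡25 → z
q(16)−x(23): -7≡19 → t
v(21)−z(25): -4≡22 → w
n(13)−v(21): -8≡18 → s
d(3)−x(23): -20≡6 → g
d(3)−z(25): -22≡4 → e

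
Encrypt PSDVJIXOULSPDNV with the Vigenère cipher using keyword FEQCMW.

Repeat the key across the message: FEQCMWFEQCMWFEQ
P(15)+F(5): 20 → U
S(18)+E(4): 22 → W
D(3)+Q(16): 19 → T
V(21)+C(2): 23 → X
J(9)+M(12): 21 → V
I(8)+W(22): 30≡4 → E
X(23)+F(5): 28≡2 → C
O(14)+E(4): 18 → S
U(20)+Q(16): 36≡10 → K
L(11)+C(2): 13 → N
S(18)+M(12): 30≡4 → E
P(15)+W(22): 37≡11 → L
D(3)+F(5): 8 → I
N(13)+E(4): 17 → R
V(21)+Q(16): 37≡11 → L

UWTXVECSKNELIRL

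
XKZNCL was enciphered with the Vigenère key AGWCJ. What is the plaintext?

XEDLTL

Repeat the key across the ciphertext: AGWCJA
X(23)−A(0): 23 → X
K(10)−G(6): 4 → E
Z(25)−W(22): 3 → D
N(13)−C(2): 11 → L
C(2)−J(9): -7≡19 → T
L(11)−A(0): 11 → L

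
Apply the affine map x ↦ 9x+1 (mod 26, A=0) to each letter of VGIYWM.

V(21): 9·21+1=190≡8 → I
G(6): 9·6+1=55≡3 → D
I(8): 9·8+1=73≡21 → V
Y(24): 9·24+1=217≡9 → J
W(22): 9·22+1=199≡17 → R
M(12): 9·12+1=109≡5 → F

IDVJRF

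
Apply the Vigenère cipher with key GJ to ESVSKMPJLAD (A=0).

KBBBQVVSRJJ

Repeat the key across the message: GJGJGJGJGJG
E(4)+G(6): 10 → K
S(18)+J(9): 27≡1 → B
V(21)+G(6): 27≡1 → B
S(18)+J(9): 27≡1 → B
K(10)+G(6): 16 → Q
M(12)+J(9): 21 → V
P(15)+G(6): 21 → V
J(9)+J(9): 18 → S
L(11)+G(6): 17 → R
A(0)+J(9): 9 → J
D(3)+G(6): 9 → J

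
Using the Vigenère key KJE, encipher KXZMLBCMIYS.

UGDWUFMVMIB

Repeat the key across the message: KJEKJEKJEKJ
K(10)+K(10): 20 → U
X(23)+J(9): 32≡6 → G
Z(25)+E(4): 29≡3 → D
M(12)+K(10): 22 → W
L(11)+J(9): 20 → U
B(1)+E(4): 5 → F
C(2)+K(10): 12 → M
M(12)+J(9): 21 → V
I(8)+E(4): 12 → M
Y(24)+K(10): 34≡8 → I
S(18)+J(9): 27≡1 → B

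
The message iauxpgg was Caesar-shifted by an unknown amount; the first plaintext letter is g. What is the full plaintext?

gysvnee

From the crib: i(8)−g(6)=2, so the shift is 2.
Subtract 2 from each ciphertext letter:
i(8): 8−2=6 → g
a(0): 0−2=-2≡24 → y
u(20): 20−2=18 → s
x(23): 23−2=21 → v
p(15): 15−2=13 → n
g(6): 6−2=4 → e
g(6): 6−2=4 → e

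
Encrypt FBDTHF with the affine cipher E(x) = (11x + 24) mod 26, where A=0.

F(5): 11·5+24=79≡1 → B
B(1): 11·1+24=35≡9 → J
D(3): 11·3+24=57≡5 → F
T(19): 11·19+24=233≡25 → Z
H(7): 11·7+24=101≡23 → X
F(5): 11·5+24=79≡1 → B

BJFZXB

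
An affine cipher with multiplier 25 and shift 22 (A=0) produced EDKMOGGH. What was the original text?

STMKIQQP

The inverse of 25 mod 26 is 25, since 25·25=625≡1. Apply D(y)=25·(y−22) mod 26:
E(4): 25·(4−22)=-450≡18 → S
D(3): 25·(3−22)=-475≡19 → T
K(10): 25·(10−22)=-300≡12 → M
M(12): 25·(12−22)=-250≡10 → K
O(14): 25·(14−22)=-200≡8 → I
G(6): 25·(6−22)=-400≡16 → Q
G(6): 25·(6−22)=-400≡16 → Q
H(7): 25·(7−22)=-375≡15 → P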